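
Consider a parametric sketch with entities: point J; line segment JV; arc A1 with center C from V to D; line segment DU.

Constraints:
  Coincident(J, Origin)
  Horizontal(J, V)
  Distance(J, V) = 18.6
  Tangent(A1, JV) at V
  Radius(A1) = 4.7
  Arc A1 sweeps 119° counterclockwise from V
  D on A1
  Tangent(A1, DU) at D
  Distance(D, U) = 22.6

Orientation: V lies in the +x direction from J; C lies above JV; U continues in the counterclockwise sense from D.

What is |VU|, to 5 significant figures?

27.607

On A1, V sits at bearing -90° from C; a 119° counterclockwise sweep puts D at bearing 29°, so D = C + 4.7·(cos 29°, sin 29°) = (22.711, 6.9786). Since A1 is tangent to DU there, CD ⟂ DU, so DU runs along (−sin 29°, cos 29°); with |DU| = 22.6, U = (11.754, 26.745). Then |VU| = |U − V| = 27.607.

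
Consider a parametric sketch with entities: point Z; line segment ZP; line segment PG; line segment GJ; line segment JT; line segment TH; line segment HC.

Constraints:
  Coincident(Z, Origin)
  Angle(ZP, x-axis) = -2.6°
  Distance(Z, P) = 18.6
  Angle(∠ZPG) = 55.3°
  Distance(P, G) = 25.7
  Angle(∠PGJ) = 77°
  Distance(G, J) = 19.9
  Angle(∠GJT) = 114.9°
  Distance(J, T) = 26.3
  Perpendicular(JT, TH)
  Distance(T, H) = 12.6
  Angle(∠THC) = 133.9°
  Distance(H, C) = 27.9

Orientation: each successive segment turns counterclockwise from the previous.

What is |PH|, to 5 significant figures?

14.366

Z is at the origin; ZP runs at -2.6° with length 18.6, so P = (18.581, -0.84375). ∠ZPG = 55.3° gives PG at 122.10° from the x-axis; with |PG| = 25.7, G = (4.9239, 20.927). ∠PGJ = 77.0° gives GJ at -134.90° from the x-axis; with |GJ| = 19.9, J = (-9.1229, 6.8313). ∠GJT = 114.9° gives JT at -69.800° from the x-axis; with |JT| = 26.3, T = (-0.041593, -17.851). The perpendicularity gives TH at right angles to JT, so TH runs at 20.200°; with |TH| = 12.6, H = (11.783, -13.500). Then |PH| = |H − P| = 14.366.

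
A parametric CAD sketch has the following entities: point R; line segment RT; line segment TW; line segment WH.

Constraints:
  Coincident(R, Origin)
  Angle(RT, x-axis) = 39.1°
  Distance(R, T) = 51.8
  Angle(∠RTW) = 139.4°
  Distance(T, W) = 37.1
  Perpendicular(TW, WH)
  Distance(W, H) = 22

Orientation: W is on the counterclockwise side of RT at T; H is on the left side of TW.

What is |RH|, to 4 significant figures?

77.32

R is at the origin; RT runs at 39.1° with length 51.8, so T = 51.8·(cos 39.1°, sin 39.1°) = (40.20, 32.67). ∠RTW = 139.4°, so TW runs at 39.1° + (180° − 139.4°) = 79.70° from the x-axis; with |TW| = 37.1, W = T + 37.1·(cos 79.70°, sin 79.70°) = (46.83, 69.17). TW ⟂ WH; with |WH| = 22.0 on the left of TW, H = W + 22.0·(-0.9839, 0.1788) = (25.19, 73.10). Then |RH| = |H − R| = 77.32.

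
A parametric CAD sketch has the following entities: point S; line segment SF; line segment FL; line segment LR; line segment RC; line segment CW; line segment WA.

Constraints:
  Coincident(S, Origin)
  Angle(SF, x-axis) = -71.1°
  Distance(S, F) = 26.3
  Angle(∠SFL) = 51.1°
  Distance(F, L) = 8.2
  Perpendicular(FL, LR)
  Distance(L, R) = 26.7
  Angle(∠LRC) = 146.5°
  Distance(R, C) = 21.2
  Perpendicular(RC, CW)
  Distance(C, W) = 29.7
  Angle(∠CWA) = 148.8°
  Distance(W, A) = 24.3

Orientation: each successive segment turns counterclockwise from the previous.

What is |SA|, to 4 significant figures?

57.03

S is at the origin; SF runs at -71.1° with length 26.3, so F = (8.519, -24.88). ∠SFL = 51.1° gives FL at 57.80° from the x-axis; with |FL| = 8.2, L = (12.89, -17.94). The perpendicularity gives LR at right angles to FL, so LR runs at 147.8°; with |LR| = 26.7, R = (-9.705, -3.715). ∠LRC = 146.5° gives RC at -178.7° from the x-axis; with |RC| = 21.2, C = (-30.90, -4.196). RC ⟂ CW, so CW runs at -88.70°; with |CW| = 29.7, W = (-30.23, -33.89). ∠CWA = 148.8° gives WA at -57.50° from the x-axis; with |WA| = 24.3, A = (-17.17, -54.38). Then |SA| = |A − S| = 57.03.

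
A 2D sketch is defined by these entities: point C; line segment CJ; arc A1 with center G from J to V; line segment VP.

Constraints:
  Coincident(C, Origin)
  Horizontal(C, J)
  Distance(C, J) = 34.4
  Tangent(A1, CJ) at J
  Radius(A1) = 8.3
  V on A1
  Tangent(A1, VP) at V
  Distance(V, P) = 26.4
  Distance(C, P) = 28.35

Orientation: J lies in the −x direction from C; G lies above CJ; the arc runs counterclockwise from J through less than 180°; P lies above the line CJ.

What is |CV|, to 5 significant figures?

27.789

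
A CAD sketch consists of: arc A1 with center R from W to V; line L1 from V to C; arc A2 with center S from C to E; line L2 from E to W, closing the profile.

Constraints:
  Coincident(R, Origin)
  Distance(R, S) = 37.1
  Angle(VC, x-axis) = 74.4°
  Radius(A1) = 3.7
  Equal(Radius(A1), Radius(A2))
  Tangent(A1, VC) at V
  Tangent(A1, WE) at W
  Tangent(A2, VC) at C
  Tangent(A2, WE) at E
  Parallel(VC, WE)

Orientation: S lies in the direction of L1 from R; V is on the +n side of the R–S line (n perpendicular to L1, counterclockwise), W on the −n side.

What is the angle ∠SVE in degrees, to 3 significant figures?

5.58°

The slot axis is L1's direction at 74.4°, so u = (cos 74.4°, sin 74.4°) = (0.269, 0.963) and n = (−sin 74.4°, cos 74.4°) = (-0.963, 0.269). R is at the origin and S lies 37.1 along u from R, so S = 37.1·u = (9.98, 35.7). Tangency of A1 to both parallel lines with radius 3.7 puts V and W at R ± 3.7·n: V = (-3.56, 0.995), W = (3.56, -0.995). Equal radii place C and E the same way about S: C = S + 3.7·n = (6.41, 36.7), E = S − 3.7·n = (13.5, 34.7). Then cos ∠SVE = VS·VE / (|VS||VE|), giving 5.58°.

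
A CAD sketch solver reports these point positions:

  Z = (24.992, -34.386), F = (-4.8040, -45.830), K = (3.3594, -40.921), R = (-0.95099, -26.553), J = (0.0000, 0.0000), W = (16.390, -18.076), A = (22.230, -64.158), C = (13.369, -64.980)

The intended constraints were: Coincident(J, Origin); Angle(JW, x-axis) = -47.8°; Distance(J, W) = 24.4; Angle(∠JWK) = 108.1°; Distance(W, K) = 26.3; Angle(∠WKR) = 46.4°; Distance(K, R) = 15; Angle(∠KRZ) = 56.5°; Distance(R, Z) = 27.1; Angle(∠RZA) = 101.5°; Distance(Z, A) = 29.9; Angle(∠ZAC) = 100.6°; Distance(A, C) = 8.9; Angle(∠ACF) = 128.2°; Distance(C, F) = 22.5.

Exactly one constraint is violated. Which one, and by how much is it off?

Distance(C, F) = 22.5 — off by 3.90.

J = (0.00, 0.00) ✓; JW at -47.80° ✓; |JW| = 24.40 ✓; ∠JWK = 108.1° ✓; |WK| = 26.30 ✓; ∠WKR = 46.40° ✓; |KR| = 15.00 ✓; ∠KRZ = 56.50° ✓; |RZ| = 27.10 ✓; ∠RZA = 101.5° ✓; |ZA| = 29.90 ✓; ∠ZAC = 100.6° ✓; |AC| = 8.899 ✓; ∠ACF = 128.2° ✓; |CF| = 26.40 ✗.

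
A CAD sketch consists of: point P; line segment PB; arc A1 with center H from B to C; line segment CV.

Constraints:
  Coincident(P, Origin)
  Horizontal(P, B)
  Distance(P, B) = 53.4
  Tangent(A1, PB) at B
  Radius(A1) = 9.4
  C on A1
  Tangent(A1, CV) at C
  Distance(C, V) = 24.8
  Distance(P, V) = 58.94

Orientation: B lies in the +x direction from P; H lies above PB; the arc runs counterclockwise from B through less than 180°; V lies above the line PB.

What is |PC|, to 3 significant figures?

62.9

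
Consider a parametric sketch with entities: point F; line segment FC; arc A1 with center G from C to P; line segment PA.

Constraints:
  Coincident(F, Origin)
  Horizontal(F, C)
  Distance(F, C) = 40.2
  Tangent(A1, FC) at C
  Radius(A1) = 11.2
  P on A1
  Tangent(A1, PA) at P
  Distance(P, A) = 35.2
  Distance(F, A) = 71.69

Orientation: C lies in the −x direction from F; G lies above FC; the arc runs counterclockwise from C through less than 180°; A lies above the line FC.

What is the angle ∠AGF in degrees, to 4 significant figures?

131.3°

Checks: ∠(GC, CF) = 90.00° ✓; |GC| = 11.20 ✓; |GP| = 11.20 ✓; ∠(GP, PA) = 90.00° ✓; |PA| = 35.20 ✓; |FA| = 71.69 ✓.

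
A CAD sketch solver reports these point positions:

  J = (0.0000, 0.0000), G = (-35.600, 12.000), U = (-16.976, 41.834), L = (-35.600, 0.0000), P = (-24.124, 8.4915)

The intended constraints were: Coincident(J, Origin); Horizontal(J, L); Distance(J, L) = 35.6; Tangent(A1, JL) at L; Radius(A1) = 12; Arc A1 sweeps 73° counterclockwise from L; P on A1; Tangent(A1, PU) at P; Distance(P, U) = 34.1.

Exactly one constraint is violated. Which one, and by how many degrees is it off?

Tangent(A1, PU) at P — off by 4.90°.

J = (0.00, 0.00) ✓; J.y = 0.00, L.y = 0.00 ✓; |JL| = 35.60 ✓; ∠(GL, LJ) = 90.00° ✓; |GL| = 12.00 ✓; bearing(G→P) − bearing(G→L) = 73.00° ✓; |GP| = 12.00 ✓; ∠(GP, PU) = 85.10° ✗; |PU| = 34.10 ✓.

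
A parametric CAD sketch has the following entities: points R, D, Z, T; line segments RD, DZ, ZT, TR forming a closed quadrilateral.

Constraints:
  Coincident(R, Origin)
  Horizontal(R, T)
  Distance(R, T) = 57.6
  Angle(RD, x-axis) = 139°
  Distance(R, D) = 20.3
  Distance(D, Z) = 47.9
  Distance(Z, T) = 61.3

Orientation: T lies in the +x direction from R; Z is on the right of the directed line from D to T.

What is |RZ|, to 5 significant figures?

30.668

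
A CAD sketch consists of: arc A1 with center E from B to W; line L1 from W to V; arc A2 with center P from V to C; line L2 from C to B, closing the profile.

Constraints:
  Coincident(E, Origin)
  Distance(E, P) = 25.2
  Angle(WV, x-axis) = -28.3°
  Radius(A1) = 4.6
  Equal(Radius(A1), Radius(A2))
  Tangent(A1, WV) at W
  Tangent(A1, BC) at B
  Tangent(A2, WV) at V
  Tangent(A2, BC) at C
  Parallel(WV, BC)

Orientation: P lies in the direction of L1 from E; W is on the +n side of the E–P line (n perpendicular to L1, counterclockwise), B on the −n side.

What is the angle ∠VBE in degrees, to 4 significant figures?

69.94°

The slot axis is L1's direction at -28.3°, so u = (cos -28.3°, sin -28.3°) = (0.8805, -0.4741) and n = (−sin -28.3°, cos -28.3°) = (0.4741, 0.8805). E is at the origin and P lies 25.2 along u from E, so P = 25.2·u = (22.19, -11.95). Tangency of A1 to both parallel lines with radius 4.6 puts W and B at E ± 4.6·n: W = (2.181, 4.050), B = (-2.181, -4.050). Equal radii place V and C the same way about P: V = P + 4.6·n = (24.37, -7.897), C = P − 4.6·n = (20.01, -16.00). Then cos ∠VBE = BV·BE / (|BV||BE|), giving 69.94°.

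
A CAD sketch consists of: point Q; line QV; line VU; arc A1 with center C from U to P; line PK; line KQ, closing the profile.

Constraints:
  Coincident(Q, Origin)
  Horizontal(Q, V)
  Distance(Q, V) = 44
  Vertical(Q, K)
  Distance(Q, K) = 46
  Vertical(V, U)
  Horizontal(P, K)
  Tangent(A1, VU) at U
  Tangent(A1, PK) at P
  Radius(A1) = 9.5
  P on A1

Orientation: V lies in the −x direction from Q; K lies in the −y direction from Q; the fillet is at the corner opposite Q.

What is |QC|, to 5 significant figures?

50.224

QK is vertical with |QK| = 46.0 and K on the −y side, so K = (0.0000, -46.000). The virtual corner opposite Q is at (-44.000, -46.000). Since A1 is tangent to VU there, CU ⟂ VU and the tangent condition forces CP to be normal to PK, with radius 9.5, so the center C sits 9.5 in from both sides at C = (-34.500, -36.500). Then |QC| = |C − Q| = 50.224.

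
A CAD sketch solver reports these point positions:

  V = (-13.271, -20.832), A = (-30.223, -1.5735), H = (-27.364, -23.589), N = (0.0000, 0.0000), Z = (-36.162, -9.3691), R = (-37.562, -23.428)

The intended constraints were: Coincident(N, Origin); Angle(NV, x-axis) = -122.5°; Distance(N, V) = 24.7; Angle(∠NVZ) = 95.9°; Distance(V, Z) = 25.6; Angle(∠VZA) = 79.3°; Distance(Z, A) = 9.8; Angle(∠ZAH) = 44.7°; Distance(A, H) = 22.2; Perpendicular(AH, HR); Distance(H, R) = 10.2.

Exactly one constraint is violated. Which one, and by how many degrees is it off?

Perpendicular(AH, HR) — off by 8.30°.

N = (0.00, 0.00) ✓; NV at -122.5° ✓; |NV| = 24.70 ✓; ∠NVZ = 95.90° ✓; |VZ| = 25.60 ✓; ∠VZA = 79.30° ✓; |ZA| = 9.800 ✓; ∠ZAH = 44.70° ✓; |AH| = 22.20 ✓; ∠(AH, HR) = 98.30° ✗; |HR| = 10.20 ✓.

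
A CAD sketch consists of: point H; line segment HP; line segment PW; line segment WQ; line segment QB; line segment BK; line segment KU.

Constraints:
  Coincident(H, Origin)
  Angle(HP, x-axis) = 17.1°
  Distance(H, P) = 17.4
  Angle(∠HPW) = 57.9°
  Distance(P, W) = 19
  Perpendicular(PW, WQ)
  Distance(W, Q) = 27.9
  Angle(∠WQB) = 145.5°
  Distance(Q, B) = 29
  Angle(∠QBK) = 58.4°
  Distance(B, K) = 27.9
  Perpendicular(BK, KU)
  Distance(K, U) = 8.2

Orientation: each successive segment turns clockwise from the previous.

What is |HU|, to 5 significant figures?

13.324

H is at the origin; HP runs at 17.1° with length 17.4, so P = (16.631, 5.1163). ∠HPW = 57.9° gives PW at -105.00° from the x-axis; with |PW| = 19.0, W = (11.713, -13.236). PW ⟂ WQ, so WQ runs at 165.00°; with |WQ| = 27.9, Q = (-15.236, -6.0152). ∠WQB = 145.5° gives QB at 130.50° from the x-axis; with |QB| = 29.0, B = (-34.070, 16.037). ∠QBK = 58.4° gives BK at 8.9000° from the x-axis; with |BK| = 27.9, K = (-6.5060, 20.353). BK is perpendicular to KU, so KU runs at -81.100°; with |KU| = 8.2, U = (-5.2374, 12.252). Then |HU| = |U − H| = 13.324.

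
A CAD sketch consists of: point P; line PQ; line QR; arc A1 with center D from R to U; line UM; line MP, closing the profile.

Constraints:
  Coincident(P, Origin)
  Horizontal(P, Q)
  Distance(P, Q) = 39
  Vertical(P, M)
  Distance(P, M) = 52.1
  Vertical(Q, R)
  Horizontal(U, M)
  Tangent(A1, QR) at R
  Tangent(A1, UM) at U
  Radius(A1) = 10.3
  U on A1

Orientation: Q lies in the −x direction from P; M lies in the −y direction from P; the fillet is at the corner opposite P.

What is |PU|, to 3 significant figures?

59.5

The virtual corner opposite P is at (-39.0, -52.1). The tangent condition forces DR to be normal to QR and A1 meets UM tangentially, so DU is at right angles to UM, with radius 10.3, so the center D sits 10.3 in from both sides at D = (-28.7, -41.8). That places the tangent points at R = (-39.0, -41.8) on QR and U = (-28.7, -52.1) on UM. Then |PU| = |U − P| = 59.5.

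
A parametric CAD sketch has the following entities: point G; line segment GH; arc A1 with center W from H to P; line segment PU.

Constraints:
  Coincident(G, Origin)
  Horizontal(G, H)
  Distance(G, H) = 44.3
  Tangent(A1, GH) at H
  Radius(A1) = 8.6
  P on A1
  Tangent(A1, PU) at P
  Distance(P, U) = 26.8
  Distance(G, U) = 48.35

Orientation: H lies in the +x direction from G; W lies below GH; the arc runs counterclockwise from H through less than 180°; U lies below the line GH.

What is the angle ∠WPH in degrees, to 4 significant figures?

47.17°

G is at the origin; G and H share the same y with |GH| = 44.3 and H on the +x side, so H = (44.30, 0.000). A1 meets GH tangentially, so WH is at right angles to GH, so W = H + (0, -8.6) = (44.30, -8.600). Since WP ⟂ PU (tangency), |WU| = √(8.6² + 26.8²) = 28.15 regardless of where P sits on A1. So U lies on both circle(G, 48.35) and circle(W, 28.15); the below-GH intersection is U = (33.70, -34.67). P is the foot of the tangent from U: P = (35.72, -7.950).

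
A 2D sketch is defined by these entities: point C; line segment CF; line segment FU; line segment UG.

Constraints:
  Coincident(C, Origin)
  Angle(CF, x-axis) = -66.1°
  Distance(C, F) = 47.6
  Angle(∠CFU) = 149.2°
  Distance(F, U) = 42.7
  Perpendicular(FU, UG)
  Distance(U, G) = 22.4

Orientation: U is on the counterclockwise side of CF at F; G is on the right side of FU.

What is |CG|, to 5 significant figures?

95.783

C is at the origin; CF runs at -66.1° with length 47.6, so F = 47.6·(cos -66.1°, sin -66.1°) = (19.285, -43.518). ∠CFU = 149.2°, so FU runs at -66.1° + (180° − 149.2°) = -35.300° from the x-axis; with |FU| = 42.7, U = F + 42.7·(cos -35.300°, sin -35.300°) = (54.134, -68.193). FU is perpendicular to UG; with |UG| = 22.4 on the right of FU, G = U + 22.4·(-0.57786, -0.81614) = (41.190, -86.474). Then |CG| = |G − C| = 95.783.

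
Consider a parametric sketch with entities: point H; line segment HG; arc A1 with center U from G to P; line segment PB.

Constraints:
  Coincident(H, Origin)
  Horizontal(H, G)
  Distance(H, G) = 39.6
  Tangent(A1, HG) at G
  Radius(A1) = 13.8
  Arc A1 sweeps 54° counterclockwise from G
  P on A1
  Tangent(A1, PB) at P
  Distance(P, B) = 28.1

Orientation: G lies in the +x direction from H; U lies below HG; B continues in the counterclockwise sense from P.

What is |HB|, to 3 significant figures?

30.8

On A1, G sits at bearing 90° from U; a 54° counterclockwise sweep puts P at bearing 144°, so P = U + 13.8·(cos 144°, sin 144°) = (28.4, -5.69). Tangency of A1 to PB means the radius UP is perpendicular to PB, so PB runs along (−sin 144°, cos 144°); with |PB| = 28.1, B = (11.9, -28.4). Then |HB| = |B − H| = 30.8.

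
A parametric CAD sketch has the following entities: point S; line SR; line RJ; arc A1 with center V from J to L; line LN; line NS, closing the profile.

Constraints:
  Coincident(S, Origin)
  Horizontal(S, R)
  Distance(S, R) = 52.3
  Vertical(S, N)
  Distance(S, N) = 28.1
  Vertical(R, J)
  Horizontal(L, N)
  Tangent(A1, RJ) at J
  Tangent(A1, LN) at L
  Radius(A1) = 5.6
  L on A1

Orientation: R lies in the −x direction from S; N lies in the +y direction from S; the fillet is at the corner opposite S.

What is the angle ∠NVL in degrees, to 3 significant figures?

83.2°

S is at the origin; SR is horizontal with |SR| = 52.3 and R on the −x side, so R = (-52.3, 0.00). SN is vertical with |SN| = 28.1 and N on the +y side, so N = (0.00, 28.1). The virtual corner opposite S is at (-52.3, 28.1). Tangency of A1 to RJ means the radius VJ is perpendicular to RJ and A1 meets LN tangentially, so VL is at right angles to LN, with radius 5.6, so the center V sits 5.6 in from both sides at V = (-46.7, 22.5). That places the tangent points at J = (-52.3, 22.5) on RJ and L = (-46.7, 28.1) on LN. Then cos ∠NVL = VN·VL / (|VN||VL|), giving 83.2°.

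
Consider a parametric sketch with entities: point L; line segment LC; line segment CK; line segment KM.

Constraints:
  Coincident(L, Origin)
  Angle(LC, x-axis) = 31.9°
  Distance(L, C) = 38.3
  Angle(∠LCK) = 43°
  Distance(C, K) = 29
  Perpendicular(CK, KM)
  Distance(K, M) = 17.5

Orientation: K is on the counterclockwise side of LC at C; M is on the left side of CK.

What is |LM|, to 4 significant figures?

8.677

L is at the origin; LC runs at 31.9° with length 38.3, so C = 38.3·(cos 31.9°, sin 31.9°) = (32.52, 20.24). ∠LCK = 43.0°, so CK runs at 31.9° + (180° − 43.0°) = 168.9° from the x-axis; with |CK| = 29.0, K = C + 29.0·(cos 168.9°, sin 168.9°) = (4.058, 25.82). CK is perpendicular to KM; with |KM| = 17.5 on the left of CK, M = K + 17.5·(-0.1925, -0.9813) = (0.6890, 8.650). Then |LM| = |M − L| = 8.677.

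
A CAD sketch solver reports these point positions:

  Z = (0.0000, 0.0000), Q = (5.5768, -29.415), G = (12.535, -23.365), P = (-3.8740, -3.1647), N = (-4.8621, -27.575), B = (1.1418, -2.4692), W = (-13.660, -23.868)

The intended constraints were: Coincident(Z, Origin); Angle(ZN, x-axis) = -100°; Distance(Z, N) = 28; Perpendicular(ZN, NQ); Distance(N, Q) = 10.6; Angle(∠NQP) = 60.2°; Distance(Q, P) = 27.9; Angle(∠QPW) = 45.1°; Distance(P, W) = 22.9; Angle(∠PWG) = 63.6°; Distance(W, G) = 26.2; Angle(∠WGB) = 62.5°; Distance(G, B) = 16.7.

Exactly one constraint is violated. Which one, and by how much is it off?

Distance(G, B) = 16.7 — off by 7.10.

Z = (0.00, 0.00) ✓; ZN at -100.0° ✓; |ZN| = 28.00 ✓; ∠(ZN, NQ) = 90.00° ✓; |NQ| = 10.60 ✓; ∠NQP = 60.20° ✓; |QP| = 27.90 ✓; ∠QPW = 45.10° ✓; |PW| = 22.90 ✓; ∠PWG = 63.60° ✓; |WG| = 26.20 ✓; ∠WGB = 62.50° ✓; |GB| = 23.80 ✗.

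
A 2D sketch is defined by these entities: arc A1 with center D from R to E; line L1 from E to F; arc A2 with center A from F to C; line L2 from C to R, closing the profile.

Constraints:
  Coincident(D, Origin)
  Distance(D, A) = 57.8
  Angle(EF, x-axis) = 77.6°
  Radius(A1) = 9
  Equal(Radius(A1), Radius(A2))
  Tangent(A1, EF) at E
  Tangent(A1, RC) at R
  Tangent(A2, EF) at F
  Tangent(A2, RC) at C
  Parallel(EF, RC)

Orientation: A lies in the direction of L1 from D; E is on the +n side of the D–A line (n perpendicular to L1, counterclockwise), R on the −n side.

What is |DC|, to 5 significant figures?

58.496

The slot axis is L1's direction at 77.6°, so u = (cos 77.6°, sin 77.6°) = (0.21474, 0.97667) and n = (−sin 77.6°, cos 77.6°) = (-0.97667, 0.21474). D is at the origin and A lies 57.8 along u from D, so A = 57.8·u = (12.412, 56.452). Tangency of A1 to both parallel lines with radius 9.0 puts E and R at D ± 9.0·n: E = (-8.7901, 1.9326), R = (8.7901, -1.9326). Equal radii place F and C the same way about A: F = A + 9.0·n = (3.6217, 58.384), C = A − 9.0·n = (21.202, 54.519). Then |DC| = |C − D| = 58.496.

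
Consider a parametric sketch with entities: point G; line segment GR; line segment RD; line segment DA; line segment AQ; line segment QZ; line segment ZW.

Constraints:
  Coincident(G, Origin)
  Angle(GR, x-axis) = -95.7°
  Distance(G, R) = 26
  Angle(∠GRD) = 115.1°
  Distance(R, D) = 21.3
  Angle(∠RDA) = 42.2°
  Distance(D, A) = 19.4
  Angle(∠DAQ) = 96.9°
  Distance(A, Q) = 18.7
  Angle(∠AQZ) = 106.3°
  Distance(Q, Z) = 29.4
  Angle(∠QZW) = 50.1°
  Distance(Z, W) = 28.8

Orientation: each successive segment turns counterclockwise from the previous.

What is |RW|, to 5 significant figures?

17.431

∠AQZ = 106.3° gives QZ at -96.200° from the x-axis; with |QZ| = 29.4, Z = (-11.544, -50.733). ∠QZW = 50.1° gives ZW at 33.700° from the x-axis; with |ZW| = 28.8, W = (12.416, -34.754). Then |RW| = |W − R| = 17.431.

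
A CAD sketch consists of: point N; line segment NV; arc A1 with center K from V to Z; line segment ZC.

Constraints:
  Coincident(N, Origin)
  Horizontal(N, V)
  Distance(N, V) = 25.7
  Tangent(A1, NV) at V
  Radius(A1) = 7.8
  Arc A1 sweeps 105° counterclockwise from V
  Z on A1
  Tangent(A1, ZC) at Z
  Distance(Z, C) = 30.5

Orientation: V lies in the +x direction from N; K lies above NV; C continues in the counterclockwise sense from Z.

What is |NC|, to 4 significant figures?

46.74

N is at the origin; NV is horizontal with |NV| = 25.7 and V on the +x side, so V = (25.70, 0.000). Tangency of A1 to NV means the radius KV is perpendicular to NV, so K = V + (0, 7.8) = (25.70, 7.800). On A1, V sits at bearing -90° from K; a 105° counterclockwise sweep puts Z at bearing 15°, so Z = K + 7.8·(cos 15°, sin 15°) = (33.23, 9.819). A1 meets ZC tangentially, so KZ is at right angles to ZC, so ZC runs along (−sin 15°, cos 15°); with |ZC| = 30.5, C = (25.34, 39.28). Then |NC| = |C − N| = 46.74.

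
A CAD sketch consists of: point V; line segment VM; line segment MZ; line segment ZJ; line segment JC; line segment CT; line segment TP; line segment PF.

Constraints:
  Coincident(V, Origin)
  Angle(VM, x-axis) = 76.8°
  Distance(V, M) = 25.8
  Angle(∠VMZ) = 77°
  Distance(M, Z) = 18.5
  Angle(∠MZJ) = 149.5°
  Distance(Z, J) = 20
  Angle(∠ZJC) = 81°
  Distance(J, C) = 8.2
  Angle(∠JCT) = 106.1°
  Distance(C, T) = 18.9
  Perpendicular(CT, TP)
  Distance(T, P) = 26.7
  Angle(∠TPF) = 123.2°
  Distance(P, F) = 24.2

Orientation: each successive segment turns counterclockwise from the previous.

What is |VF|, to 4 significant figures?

61.28

V is at the origin; VM runs at 76.8° with length 25.8, so M = (5.891, 25.12). ∠VMZ = 77.0° gives MZ at 179.8° from the x-axis; with |MZ| = 18.5, Z = (-12.61, 25.18). ∠MZJ = 149.5° gives ZJ at -149.7° from the x-axis; with |ZJ| = 20.0, J = (-29.88, 15.09). ∠ZJC = 81.0° gives JC at -50.70° from the x-axis; with |JC| = 8.2, C = (-24.68, 8.747). ∠JCT = 106.1° gives CT at 23.20° from the x-axis; with |CT| = 18.9, T = (-7.311, 16.19). CT is perpendicular to TP, so TP runs at 113.2°; with |TP| = 26.7, P = (-17.83, 40.73). ∠TPF = 123.2° gives PF at 170.0° from the x-axis; with |PF| = 24.2, F = (-41.66, 44.94). Then |VF| = |F − V| = 61.28.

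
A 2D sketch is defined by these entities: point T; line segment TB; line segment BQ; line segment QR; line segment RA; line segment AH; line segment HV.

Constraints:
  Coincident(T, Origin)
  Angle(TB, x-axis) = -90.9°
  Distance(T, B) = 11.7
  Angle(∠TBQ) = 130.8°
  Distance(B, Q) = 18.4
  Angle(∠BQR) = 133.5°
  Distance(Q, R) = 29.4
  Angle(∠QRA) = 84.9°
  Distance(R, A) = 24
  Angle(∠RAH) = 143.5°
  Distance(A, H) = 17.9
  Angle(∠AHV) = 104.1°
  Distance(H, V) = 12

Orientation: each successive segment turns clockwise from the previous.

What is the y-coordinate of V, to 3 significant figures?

8.58

∠RAH = 143.5° gives AH at 41.8° from the x-axis; with |AH| = 17.9, H = (-25.3, 15.3). ∠AHV = 104.1° gives HV at -34.1° from the x-axis; with |HV| = 12.0, V = (-15.4, 8.58). So V.y = 8.58.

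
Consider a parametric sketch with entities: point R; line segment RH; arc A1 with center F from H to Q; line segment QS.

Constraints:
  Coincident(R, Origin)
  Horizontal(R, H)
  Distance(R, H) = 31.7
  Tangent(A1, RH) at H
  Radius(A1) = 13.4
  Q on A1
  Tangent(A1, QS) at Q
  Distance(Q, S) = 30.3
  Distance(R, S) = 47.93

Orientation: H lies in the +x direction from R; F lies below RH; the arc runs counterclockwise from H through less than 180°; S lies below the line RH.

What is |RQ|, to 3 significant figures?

22.9

Checks: |FQ| = 13.40 ✓; ∠(FQ, QS) = 90.00° ✓; |QS| = 30.30 ✓; |RS| = 47.93 ✓.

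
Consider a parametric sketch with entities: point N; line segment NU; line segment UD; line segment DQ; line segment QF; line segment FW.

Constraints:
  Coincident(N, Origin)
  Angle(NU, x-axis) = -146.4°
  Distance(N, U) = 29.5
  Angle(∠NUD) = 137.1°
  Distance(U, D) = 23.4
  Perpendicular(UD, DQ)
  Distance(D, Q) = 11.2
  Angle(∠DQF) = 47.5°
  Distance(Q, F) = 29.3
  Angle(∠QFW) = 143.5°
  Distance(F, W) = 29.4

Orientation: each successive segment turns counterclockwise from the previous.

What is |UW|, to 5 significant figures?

37.648

N is at the origin; NU runs at -146.4° with length 29.5, so U = (-24.571, -16.325). ∠NUD = 137.1° gives UD at -103.50° from the x-axis; with |UD| = 23.4, D = (-30.034, -39.079). UD ⟂ DQ, so DQ runs at -13.500°; with |DQ| = 11.2, Q = (-19.143, -41.693). ∠DQF = 47.5° gives QF at 119.00° from the x-axis; with |QF| = 29.3, F = (-33.348, -16.067). ∠QFW = 143.5° gives FW at 155.50° from the x-axis; with |FW| = 29.4, W = (-60.101, -3.8748). Then |UW| = |W − U| = 37.648.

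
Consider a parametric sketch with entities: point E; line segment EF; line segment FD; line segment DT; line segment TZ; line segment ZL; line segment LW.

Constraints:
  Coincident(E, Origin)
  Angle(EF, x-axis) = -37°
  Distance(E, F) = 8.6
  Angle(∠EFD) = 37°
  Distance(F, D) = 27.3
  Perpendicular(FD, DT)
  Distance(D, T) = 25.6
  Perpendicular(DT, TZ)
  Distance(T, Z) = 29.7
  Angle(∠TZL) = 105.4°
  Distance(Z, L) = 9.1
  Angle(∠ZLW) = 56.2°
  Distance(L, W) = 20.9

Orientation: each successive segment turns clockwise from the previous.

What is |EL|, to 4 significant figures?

16.50

The perpendicularity gives TZ at right angles to DT, so TZ runs at 0.000°; with |TZ| = 29.7, Z = (9.268, 20.42). ∠TZL = 105.4° gives ZL at -74.60° from the x-axis; with |ZL| = 9.1, L = (11.68, 11.65). Then |EL| = |L − E| = 16.50.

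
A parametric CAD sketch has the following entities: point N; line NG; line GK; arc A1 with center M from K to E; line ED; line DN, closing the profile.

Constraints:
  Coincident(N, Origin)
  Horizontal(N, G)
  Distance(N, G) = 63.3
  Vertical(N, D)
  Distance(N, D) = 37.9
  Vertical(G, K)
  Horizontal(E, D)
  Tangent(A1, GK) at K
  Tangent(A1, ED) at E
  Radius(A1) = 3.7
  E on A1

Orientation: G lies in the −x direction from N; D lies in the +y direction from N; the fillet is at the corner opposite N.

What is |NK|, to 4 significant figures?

71.95

N is at the origin; N and G share the same y with |NG| = 63.3 and G on the −x side, so G = (-63.30, 0.000). N and D share the same x with |ND| = 37.9 and D on the +y side, so D = (0.000, 37.90). The virtual corner opposite N is at (-63.30, 37.90). The tangent condition forces MK to be normal to GK and the tangent condition forces ME to be normal to ED, with radius 3.7, so the center M sits 3.7 in from both sides at M = (-59.60, 34.20). That places the tangent points at K = (-63.30, 34.20) on GK and E = (-59.60, 37.90) on ED. Then |NK| = |K − N| = 71.95.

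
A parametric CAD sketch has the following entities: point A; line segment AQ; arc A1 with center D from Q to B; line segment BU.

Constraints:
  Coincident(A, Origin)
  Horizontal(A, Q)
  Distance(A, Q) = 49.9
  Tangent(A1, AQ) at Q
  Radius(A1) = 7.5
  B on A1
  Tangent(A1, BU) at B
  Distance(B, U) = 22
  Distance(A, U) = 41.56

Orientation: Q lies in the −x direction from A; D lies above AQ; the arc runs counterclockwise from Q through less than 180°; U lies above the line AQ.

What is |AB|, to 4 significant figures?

43.33

A is at the origin; AQ is horizontal with |AQ| = 49.9 and Q on the −x side, so Q = (-49.90, 0.000). A1 meets AQ tangentially, so DQ is at right angles to AQ, so D = Q + (0, 7.5) = (-49.90, 7.500). Since DB ⟂ BU (tangency), |DU| = √(7.5² + 22.0²) = 23.24 regardless of where B sits on A1. So U lies on both circle(A, 41.56) and circle(D, 23.24); the above-AQ intersection is U = (-33.77, 24.23). B is the foot of the tangent from U: B = (-43.11, 4.314).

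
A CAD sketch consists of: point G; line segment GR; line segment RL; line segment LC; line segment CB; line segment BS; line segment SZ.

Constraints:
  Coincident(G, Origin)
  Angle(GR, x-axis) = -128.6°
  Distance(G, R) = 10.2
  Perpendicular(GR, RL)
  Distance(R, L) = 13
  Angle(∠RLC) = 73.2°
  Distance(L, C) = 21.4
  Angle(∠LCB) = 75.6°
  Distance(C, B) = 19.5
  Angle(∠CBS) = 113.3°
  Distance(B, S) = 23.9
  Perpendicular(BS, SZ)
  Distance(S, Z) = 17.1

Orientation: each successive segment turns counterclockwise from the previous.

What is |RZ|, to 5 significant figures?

15.064

∠CBS = 113.3° gives BS at -120.70° from the x-axis; with |BS| = 23.9, S = (-19.796, -14.251). BS is perpendicular to SZ, so SZ runs at -30.700°; with |SZ| = 17.1, Z = (-5.0926, -22.982). Then |RZ| = |Z − R| = 15.064.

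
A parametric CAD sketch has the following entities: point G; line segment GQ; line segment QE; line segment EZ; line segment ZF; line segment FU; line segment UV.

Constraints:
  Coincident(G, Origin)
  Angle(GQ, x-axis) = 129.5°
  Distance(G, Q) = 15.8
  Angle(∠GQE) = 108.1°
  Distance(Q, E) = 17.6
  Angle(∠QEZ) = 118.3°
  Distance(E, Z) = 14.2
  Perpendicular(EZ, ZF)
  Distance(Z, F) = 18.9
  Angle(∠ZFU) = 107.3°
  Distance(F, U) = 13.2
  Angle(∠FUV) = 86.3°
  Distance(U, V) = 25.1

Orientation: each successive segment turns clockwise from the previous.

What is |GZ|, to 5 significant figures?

29.349

∠GQE = 108.1° gives QE at 57.600° from the x-axis; with |QE| = 17.6, E = (-0.61948, 27.052). ∠QEZ = 118.3° gives EZ at -4.1000° from the x-axis; with |EZ| = 14.2, Z = (13.544, 26.037). Then |GZ| = |Z − G| = 29.349.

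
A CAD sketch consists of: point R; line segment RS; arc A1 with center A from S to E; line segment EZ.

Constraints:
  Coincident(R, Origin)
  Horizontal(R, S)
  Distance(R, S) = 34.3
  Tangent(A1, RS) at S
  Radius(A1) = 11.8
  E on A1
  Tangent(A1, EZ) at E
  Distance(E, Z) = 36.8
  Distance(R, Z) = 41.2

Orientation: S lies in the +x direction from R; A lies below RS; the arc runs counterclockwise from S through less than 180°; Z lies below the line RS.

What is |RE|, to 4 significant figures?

24.56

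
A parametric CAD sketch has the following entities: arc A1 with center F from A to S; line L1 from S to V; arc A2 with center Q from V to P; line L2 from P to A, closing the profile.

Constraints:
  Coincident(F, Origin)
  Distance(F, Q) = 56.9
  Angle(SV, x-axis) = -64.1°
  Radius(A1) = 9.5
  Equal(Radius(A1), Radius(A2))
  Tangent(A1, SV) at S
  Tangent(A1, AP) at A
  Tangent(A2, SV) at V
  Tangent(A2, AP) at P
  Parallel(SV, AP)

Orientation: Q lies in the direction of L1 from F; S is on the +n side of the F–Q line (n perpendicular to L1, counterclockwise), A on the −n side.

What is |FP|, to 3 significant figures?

57.7

The slot axis is L1's direction at -64.1°, so u = (cos -64.1°, sin -64.1°) = (0.437, -0.900) and n = (−sin -64.1°, cos -64.1°) = (0.900, 0.437). F is at the origin and Q lies 56.9 along u from F, so Q = 56.9·u = (24.9, -51.2). Tangency of A1 to both parallel lines with radius 9.5 puts S and A at F ± 9.5·n: S = (8.55, 4.15), A = (-8.55, -4.15). Equal radii place V and P the same way about Q: V = Q + 9.5·n = (33.4, -47.0), P = Q − 9.5·n = (16.3, -55.3). Then |FP| = |P − F| = 57.7.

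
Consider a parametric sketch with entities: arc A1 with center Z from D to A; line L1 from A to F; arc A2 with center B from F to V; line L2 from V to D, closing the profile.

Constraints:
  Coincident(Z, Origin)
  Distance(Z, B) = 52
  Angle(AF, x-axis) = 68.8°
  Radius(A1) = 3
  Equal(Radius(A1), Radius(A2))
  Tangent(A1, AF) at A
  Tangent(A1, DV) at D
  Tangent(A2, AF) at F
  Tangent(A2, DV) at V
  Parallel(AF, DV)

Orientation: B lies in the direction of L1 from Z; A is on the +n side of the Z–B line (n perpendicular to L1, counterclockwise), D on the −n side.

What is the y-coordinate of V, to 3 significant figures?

47.4

The slot axis is L1's direction at 68.8°, so u = (cos 68.8°, sin 68.8°) = (0.362, 0.932) and n = (−sin 68.8°, cos 68.8°) = (-0.932, 0.362). Z is at the origin and B lies 52.0 along u from Z, so B = 52.0·u = (18.8, 48.5). Tangency of A1 to both parallel lines with radius 3.0 puts A and D at Z ± 3.0·n: A = (-2.80, 1.08), D = (2.80, -1.08). Equal radii place F and V the same way about B: F = B + 3.0·n = (16.0, 49.6), V = B − 3.0·n = (21.6, 47.4). So V.y = 47.4.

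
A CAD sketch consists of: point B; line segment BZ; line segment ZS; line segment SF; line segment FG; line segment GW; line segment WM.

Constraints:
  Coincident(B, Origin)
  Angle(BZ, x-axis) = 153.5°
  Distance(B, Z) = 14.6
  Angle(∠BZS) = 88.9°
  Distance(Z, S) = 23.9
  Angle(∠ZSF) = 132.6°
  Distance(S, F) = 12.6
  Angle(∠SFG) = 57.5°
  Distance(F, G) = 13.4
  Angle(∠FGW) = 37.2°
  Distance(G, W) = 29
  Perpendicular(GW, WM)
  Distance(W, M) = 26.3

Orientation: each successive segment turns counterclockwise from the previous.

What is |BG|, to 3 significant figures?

19.2

B is at the origin; BZ runs at 153.5° with length 14.6, so Z = (-13.1, 6.51). ∠BZS = 88.9° gives ZS at -115° from the x-axis; with |ZS| = 23.9, S = (-23.3, -15.1). ∠ZSF = 132.6° gives SF at -68.0° from the x-axis; with |SF| = 12.6, F = (-18.6, -26.8). ∠SFG = 57.5° gives FG at 54.5° from the x-axis; with |FG| = 13.4, G = (-10.8, -15.8). Then |BG| = |G − B| = 19.2.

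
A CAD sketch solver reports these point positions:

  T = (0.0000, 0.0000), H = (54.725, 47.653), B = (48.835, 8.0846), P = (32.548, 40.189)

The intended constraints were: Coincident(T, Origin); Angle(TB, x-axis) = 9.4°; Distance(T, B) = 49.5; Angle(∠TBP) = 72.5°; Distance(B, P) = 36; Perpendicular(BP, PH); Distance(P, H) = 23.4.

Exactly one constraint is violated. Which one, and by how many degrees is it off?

Perpendicular(BP, PH) — off by 8.30°.

T = (0.00, 0.00) ✓; TB at 9.400° ✓; |TB| = 49.50 ✓; ∠TBP = 72.50° ✓; |BP| = 36.00 ✓; ∠(BP, PH) = 98.30° ✗; |PH| = 23.40 ✓.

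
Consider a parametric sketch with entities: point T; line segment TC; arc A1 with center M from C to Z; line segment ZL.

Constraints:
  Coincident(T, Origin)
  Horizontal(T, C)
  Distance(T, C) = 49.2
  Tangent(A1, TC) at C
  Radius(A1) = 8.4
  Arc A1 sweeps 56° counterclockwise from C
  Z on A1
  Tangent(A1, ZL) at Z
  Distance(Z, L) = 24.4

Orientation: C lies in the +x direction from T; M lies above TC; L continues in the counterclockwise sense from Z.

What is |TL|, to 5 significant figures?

73.796

T is at the origin; TC is horizontal with |TC| = 49.2 and C on the +x side, so C = (49.200, 0.0000). Since A1 is tangent to TC there, MC ⟂ TC, so M = C + (0, 8.4) = (49.200, 8.4000). On A1, C sits at bearing -90° from M; a 56° counterclockwise sweep puts Z at bearing -34°, so Z = M + 8.4·(cos -34°, sin -34°) = (56.164, 3.7028). The tangent condition forces MZ to be normal to ZL, so ZL runs along (−sin -34°, cos -34°); with |ZL| = 24.4, L = (69.808, 23.931). Then |TL| = |L − T| = 73.796.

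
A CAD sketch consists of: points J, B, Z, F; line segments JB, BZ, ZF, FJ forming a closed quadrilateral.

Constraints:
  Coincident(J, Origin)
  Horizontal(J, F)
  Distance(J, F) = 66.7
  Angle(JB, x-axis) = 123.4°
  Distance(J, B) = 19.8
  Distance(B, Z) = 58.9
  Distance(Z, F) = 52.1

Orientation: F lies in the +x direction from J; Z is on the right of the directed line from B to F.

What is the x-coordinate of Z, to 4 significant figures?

24.50

J is at the origin; JF is horizontal with |JF| = 66.7 and F in +x, so F = (66.7, 0). JB runs at 123.4° with |JB| = 19.8, so B = (-10.90, 16.53). Z is determined by |BZ| = 58.9 and |ZF| = 52.1 together: it lies at the intersection of circle(B, 58.9) and circle(F, 52.1). With |BF| = 79.34, the foot of the radical line on BF is 44.43 from B and the perpendicular offset is √(58.9² − 44.43²) = 38.67. Taking the right-of-BF solution: Z = (24.50, -30.55).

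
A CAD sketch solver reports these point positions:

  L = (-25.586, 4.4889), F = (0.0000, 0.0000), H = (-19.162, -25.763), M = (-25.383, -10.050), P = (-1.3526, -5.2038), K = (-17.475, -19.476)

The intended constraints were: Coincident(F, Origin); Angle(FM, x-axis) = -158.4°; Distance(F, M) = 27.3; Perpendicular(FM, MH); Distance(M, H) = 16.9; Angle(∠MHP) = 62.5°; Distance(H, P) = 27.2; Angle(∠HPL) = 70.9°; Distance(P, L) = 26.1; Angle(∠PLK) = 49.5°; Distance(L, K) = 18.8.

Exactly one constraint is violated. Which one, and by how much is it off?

Distance(L, K) = 18.8 — off by 6.50.

F = (0.00, 0.00) ✓; FM at -158.4° ✓; |FM| = 27.30 ✓; ∠(FM, MH) = 90.00° ✓; |MH| = 16.90 ✓; ∠MHP = 62.50° ✓; |HP| = 27.20 ✓; ∠HPL = 70.90° ✓; |PL| = 26.10 ✓; ∠PLK = 49.50° ✓; |LK| = 25.30 ✗.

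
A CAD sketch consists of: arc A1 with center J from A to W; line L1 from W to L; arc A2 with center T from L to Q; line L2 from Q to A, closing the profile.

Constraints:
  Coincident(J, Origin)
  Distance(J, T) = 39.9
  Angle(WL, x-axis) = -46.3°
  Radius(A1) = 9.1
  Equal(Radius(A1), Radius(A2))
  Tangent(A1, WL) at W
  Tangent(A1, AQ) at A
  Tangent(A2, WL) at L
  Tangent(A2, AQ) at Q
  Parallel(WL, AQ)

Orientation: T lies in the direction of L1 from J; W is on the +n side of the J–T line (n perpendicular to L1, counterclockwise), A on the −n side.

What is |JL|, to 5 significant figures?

40.925

The slot axis is L1's direction at -46.3°, so u = (cos -46.3°, sin -46.3°) = (0.69088, -0.72297) and n = (−sin -46.3°, cos -46.3°) = (0.72297, 0.69088). J is at the origin and T lies 39.9 along u from J, so T = 39.9·u = (27.566, -28.846). Tangency of A1 to both parallel lines with radius 9.1 puts W and A at J ± 9.1·n: W = (6.5790, 6.2870), A = (-6.5790, -6.2870). Equal radii place L and Q the same way about T: L = T + 9.1·n = (34.145, -22.559), Q = T − 9.1·n = (20.987, -35.133). Then |JL| = |L − J| = 40.925.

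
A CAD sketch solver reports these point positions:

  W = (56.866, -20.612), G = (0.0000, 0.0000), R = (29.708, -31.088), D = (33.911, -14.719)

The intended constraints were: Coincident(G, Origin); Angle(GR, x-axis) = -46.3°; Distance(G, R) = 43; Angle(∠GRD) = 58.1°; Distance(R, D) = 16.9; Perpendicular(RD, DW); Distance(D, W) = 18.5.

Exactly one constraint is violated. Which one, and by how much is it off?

Distance(D, W) = 18.5 — off by 5.20.

G = (0.00, 0.00) ✓; GR at -46.30° ✓; |GR| = 43.00 ✓; ∠GRD = 58.10° ✓; |RD| = 16.90 ✓; ∠(RD, DW) = 90.00° ✓; |DW| = 23.70 ✗.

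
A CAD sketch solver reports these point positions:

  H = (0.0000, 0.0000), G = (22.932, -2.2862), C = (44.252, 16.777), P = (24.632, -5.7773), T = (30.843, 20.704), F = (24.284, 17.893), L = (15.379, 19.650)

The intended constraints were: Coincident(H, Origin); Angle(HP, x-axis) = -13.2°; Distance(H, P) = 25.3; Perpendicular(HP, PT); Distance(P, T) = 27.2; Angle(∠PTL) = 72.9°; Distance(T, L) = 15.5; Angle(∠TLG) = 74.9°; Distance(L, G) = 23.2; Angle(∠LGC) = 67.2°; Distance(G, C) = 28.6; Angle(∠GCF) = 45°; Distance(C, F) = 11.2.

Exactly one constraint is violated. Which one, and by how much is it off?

Distance(C, F) = 11.2 — off by 8.80.

H = (0.00, 0.00) ✓; HP at -13.20° ✓; |HP| = 25.30 ✓; ∠(HP, PT) = 90.00° ✓; |PT| = 27.20 ✓; ∠PTL = 72.90° ✓; |TL| = 15.50 ✓; ∠TLG = 74.90° ✓; |LG| = 23.20 ✓; ∠LGC = 67.20° ✓; |GC| = 28.60 ✓; ∠GCF = 45.00° ✓; |CF| = 20.00 ✗.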